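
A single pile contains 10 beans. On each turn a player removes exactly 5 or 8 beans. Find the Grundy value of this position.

Grundy values for subtraction set {5, 8}:
k:     0  1  2  3  4  5  6  7  8  9 10
g(k):  0  0  0  0  0  1  1  1  1  1  2
So g(10) = 2.

2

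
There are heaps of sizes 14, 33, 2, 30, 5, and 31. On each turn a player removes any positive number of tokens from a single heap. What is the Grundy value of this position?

41

Compute the nim-sum pairwise:
14 ⊕ 33 = 47
47 ⊕ 2 = 45
45 ⊕ 30 = 51
51 ⊕ 5 = 54
54 ⊕ 31 = 41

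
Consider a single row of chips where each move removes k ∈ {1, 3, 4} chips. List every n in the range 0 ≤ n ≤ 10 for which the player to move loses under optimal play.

0, 2, 7, 9

Build the Grundy sequence with g(k) = mex{g(k−s) : s ∈ {1, 3, 4}, s ≤ k}:
g(0) = mex{} = 0
g(1) = mex{0} = 1
g(2) = mex{1} = 0
g(3) = mex{0} = 1
g(4) = mex{0,1} = 2
g(5) = mex{0,1,2} = 3
g(6) = mex{0,1,3} = 2
g(7) = mex{1,2} = 0
g(8) = mex{0,2,3} = 1
g(9) = mex{1,2,3} = 0
g(10) = mex{0,2} = 1
The P-positions (g = 0) in 0..10 are 0, 2, 7, 9.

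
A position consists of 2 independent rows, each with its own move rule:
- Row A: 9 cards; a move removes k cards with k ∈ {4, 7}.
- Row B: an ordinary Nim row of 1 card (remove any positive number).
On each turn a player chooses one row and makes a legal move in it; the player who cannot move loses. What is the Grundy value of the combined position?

For row A, compute g(0), g(1), … with moves {4, 7}:
g(0) = mex{} = 0
g(1) = mex{} = 0
g(2) = mex{} = 0
g(3) = mex{} = 0
g(4) = mex{0} = 1
g(5) = mex{0} = 1
g(6) = mex{0} = 1
g(7) = mex{0} = 1
g(8) = mex{0,1} = 2
g(9) = mex{0,1} = 2
So g(9) = 2.
Row B is a plain Nim row of size 1, so its Grundy value is 1.
The value of a disjunctive sum is the nim-sum of the parts.
Combined value = 2 ⊕ 1 = 3.

3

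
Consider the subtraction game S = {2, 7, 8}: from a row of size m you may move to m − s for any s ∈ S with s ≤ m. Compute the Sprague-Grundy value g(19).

Compute g(0), g(1), … for moves {2, 7, 8}:
k:     0  1  2  3  4  5  6  7  8  9 10 11 12 13 14 15 16 17 18 19
g(k):  0  0  1  1  0  0  1  1  2  2  0  3  1  2  0  0  1  1  2  0
So g(19) = 0.

0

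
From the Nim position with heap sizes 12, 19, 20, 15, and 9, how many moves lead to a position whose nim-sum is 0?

3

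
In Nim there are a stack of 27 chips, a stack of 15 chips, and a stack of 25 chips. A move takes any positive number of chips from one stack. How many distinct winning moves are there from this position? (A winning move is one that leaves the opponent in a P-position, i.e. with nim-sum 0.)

Compute the nim-sum pairwise:
27 ⊕ 15 = 20
20 ⊕ 25 = 13
The overall nim-sum is X = 13. A stack of size p has a winning move iff p XOR X < p (reduce it to p XOR X).
  27: 27 XOR 13 = 22 < 27 — winning move (to 22).
  15: 15 XOR 13 = 2 < 15 — winning move (to 2).
  25: 25 XOR 13 = 20 < 25 — winning move (to 20).
That gives 3 winning moves.

3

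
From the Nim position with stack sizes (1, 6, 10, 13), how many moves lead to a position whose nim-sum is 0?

0

Bitwise XOR of the heap sizes:
  0001  (1)
  0110  (6)
  1010  (10)
  1101  (13)
  ----
  0000  (0)
The nim-sum is already 0, so every move leaves a nonzero nim-sum — there are no winning moves.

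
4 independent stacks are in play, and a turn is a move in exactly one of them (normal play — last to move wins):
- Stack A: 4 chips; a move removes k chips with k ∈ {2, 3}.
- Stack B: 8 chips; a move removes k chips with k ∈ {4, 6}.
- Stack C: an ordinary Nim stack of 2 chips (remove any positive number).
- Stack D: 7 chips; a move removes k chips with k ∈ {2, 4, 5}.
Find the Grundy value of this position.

For stack A, compute g(0), g(1), … with moves {2, 3}:
g(0) = mex{} = 0
g(1) = mex{} = 0
g(2) = mex{0} = 1
g(3) = mex{0} = 1
g(4) = mex{0,1} = 2
So g(4) = 2.
Grundy values for stack B (subtraction set {4, 6}):
g(0) = mex{} = 0
g(1) = mex{} = 0
g(2) = mex{} = 0
g(3) = mex{} = 0
g(4) = mex{0} = 1
g(5) = mex{0} = 1
g(6) = mex{0} = 1
g(7) = mex{0} = 1
g(8) = mex{0,1} = 2
So g(8) = 2.
Stack C is a plain Nim stack of size 2, so its Grundy value is 2.
Grundy values for stack D (subtraction set {2, 4, 5}):
g(0) = mex{} = 0
g(1) = mex{} = 0
g(2) = mex{0} = 1
g(3) = mex{0} = 1
g(4) = mex{0,1} = 2
g(5) = mex{0,1} = 2
g(6) = mex{0,1,2} = 3
g(7) = mex{1,2} = 0
So g(7) = 0.
By the Sprague-Grundy theorem, the Grundy value of a sum of independent games is the XOR of the component values.
Combined value = 2 ⊕ 2 ⊕ 2 ⊕ 0 = 2.

2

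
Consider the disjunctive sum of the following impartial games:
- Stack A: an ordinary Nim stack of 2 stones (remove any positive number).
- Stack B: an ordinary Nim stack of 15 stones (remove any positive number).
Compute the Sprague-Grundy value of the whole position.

Stack A is a plain Nim stack of size 2, so its Grundy value is 2.
Stack B is a plain Nim stack of size 15, so its Grundy value is 15.
The value of a disjunctive sum is the nim-sum of the parts.
Combined value = 2 XOR 15 = 13.

13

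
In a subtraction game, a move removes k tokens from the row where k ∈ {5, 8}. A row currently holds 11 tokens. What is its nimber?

Compute g(0), g(1), … for moves {5, 8}:
k:     0  1  2  3  4  5  6  7  8  9 10 11
g(k):  0  0  0  0  0  1  1  1  1  1  2  2
So g(11) = 2.

2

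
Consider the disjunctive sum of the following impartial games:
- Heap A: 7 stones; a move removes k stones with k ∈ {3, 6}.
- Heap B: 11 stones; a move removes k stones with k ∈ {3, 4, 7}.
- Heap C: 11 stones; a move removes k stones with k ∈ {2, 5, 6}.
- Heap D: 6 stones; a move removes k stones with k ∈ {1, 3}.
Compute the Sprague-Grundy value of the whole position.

2

Grundy values for heap A (subtraction set {3, 6}):
g(0) = mex{} = 0
g(1) = mex{} = 0
g(2) = mex{} = 0
g(3) = mex{0} = 1
g(4) = mex{0} = 1
g(5) = mex{0} = 1
g(6) = mex{0,1} = 2
g(7) = mex{0,1} = 2
So g(7) = 2.
Build the Grundy sequence for heap B with g(k) = mex{g(k−s) : s ∈ {3, 4, 7}, s ≤ k}:
g(0) = mex{} = 0
g(1) = mex{} = 0
g(2) = mex{} = 0
g(3) = mex{0} = 1
g(4) = mex{0} = 1
g(5) = mex{0} = 1
g(6) = mex{0,1} = 2
g(7) = mex{0,1} = 2
g(8) = mex{0,1} = 2
g(9) = mex{0,1,2} = 3
g(10) = mex{1,2} = 0
g(11) = mex{1,2} = 0
So g(11) = 0.
Build the Grundy sequence for heap C with g(k) = mex{g(k−s) : s ∈ {2, 5, 6}, s ≤ k}:
g(0) = mex{} = 0
g(1) = mex{} = 0
g(2) = mex{0} = 1
g(3) = mex{0} = 1
g(4) = mex{1} = 0
g(5) = mex{0,1} = 2
g(6) = mex{0} = 1
g(7) = mex{0,1,2} = 3
g(8) = mex{1} = 0
g(9) = mex{0,1,3} = 2
g(10) = mex{0,2} = 1
g(11) = mex{1,2} = 0
So g(11) = 0.
For heap D, compute g(0), g(1), … with moves {1, 3}:
g(0) = mex{} = 0
g(1) = mex{0} = 1
g(2) = mex{1} = 0
g(3) = mex{0} = 1
g(4) = mex{1} = 0
g(5) = mex{0} = 1
g(6) = mex{1} = 0
So g(6) = 0.
By the Sprague-Grundy theorem, the Grundy value of a sum of independent games is the XOR of the component values.
Combined value = 2 ⊕ 0 ⊕ 0 ⊕ 0 = 2.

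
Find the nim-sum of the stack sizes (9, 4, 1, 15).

3

In binary:
  1001  (9)
  0100  (4)
  0001  (1)
  1111  (15)
  ----
  0011  (3)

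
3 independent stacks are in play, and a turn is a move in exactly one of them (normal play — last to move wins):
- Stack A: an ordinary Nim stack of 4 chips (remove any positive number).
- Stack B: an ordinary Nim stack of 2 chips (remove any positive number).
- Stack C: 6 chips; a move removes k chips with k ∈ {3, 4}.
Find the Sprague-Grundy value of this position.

4

Stack A is a plain Nim stack of size 4, so its Grundy value is 4.
Stack B is a plain Nim stack of size 2, so its Grundy value is 2.
For stack C, compute g(0), g(1), … with moves {3, 4}:
g(0) = mex{} = 0
g(1) = mex{} = 0
g(2) = mex{} = 0
g(3) = mex{0} = 1
g(4) = mex{0} = 1
g(5) = mex{0} = 1
g(6) = mex{0,1} = 2
So g(6) = 2.
The value of a disjunctive sum is the nim-sum of the parts.
Combined value = 4 ⊕ 2 ⊕ 2 = 4.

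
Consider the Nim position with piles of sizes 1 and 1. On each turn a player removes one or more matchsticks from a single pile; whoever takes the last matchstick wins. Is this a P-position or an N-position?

Nim-sum: 1 ^ 1 = 0.
The nim-sum is 0, so this is a P-position: the player to move is in a losing position under optimal play.

P-position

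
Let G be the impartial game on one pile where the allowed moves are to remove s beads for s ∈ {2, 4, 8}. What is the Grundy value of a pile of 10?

2

Compute g(0), g(1), … for moves {2, 4, 8}:
k:     0  1  2  3  4  5  6  7  8  9 10
g(k):  0  0  1  1  2  2  0  0  1  1  2
So g(10) = 2.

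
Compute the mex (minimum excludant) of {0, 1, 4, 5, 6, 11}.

2

The values 0, 1 are all present; 2 is the first non-negative integer missing from the set.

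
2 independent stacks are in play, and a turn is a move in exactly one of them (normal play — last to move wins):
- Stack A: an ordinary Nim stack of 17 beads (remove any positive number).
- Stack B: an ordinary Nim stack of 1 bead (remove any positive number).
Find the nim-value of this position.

16

Stack A is a plain Nim stack of size 17, so its Grundy value is 17.
Stack B is a plain Nim stack of size 1, so its Grundy value is 1.
By the Sprague-Grundy theorem, the Grundy value of a sum of independent games is the XOR of the component values.
Combined value = 17 XOR 1 = 16.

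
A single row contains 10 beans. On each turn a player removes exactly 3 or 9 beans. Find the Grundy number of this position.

1

Build the Grundy sequence with g(k) = mex{g(k−s) : s ∈ {3, 9}, s ≤ k}:
k:     0  1  2  3  4  5  6  7  8  9 10
g(k):  0  0  0  1  1  1  0  0  0  1  1
So g(10) = 1.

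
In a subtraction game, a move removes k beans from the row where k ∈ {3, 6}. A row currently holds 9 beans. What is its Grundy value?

0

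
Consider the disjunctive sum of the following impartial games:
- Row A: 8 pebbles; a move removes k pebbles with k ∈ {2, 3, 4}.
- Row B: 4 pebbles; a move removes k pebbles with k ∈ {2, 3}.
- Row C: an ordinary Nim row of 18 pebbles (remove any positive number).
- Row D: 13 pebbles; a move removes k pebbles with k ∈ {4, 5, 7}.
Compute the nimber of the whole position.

For row A, compute g(0), g(1), … with moves {2, 3, 4}:
g(0) = mex{} = 0
g(1) = mex{} = 0
g(2) = mex{0} = 1
g(3) = mex{0} = 1
g(4) = mex{0,1} = 2
g(5) = mex{0,1} = 2
g(6) = mex{1,2} = 0
g(7) = mex{1,2} = 0
g(8) = mex{0,2} = 1
So g(8) = 1.
Build the Grundy sequence for row B with g(k) = mex{g(k−s) : s ∈ {2, 3}, s ≤ k}:
k:     0  1  2  3  4
g(k):  0  0  1  1  2
So g(4) = 2.
Row C is a plain Nim row of size 18, so its Grundy value is 18.
For row D, compute g(0), g(1), … with moves {4, 5, 7}:
k:     0  1  2  3  4  5  6  7  8  9 10 11 12 13
g(k):  0  0  0  0  1  1  1  1  2  2  2  0  0  0
So g(13) = 0.
The value of a disjunctive sum is the nim-sum of the parts.
Combined value = 1 ⊕ 2 ⊕ 18 ⊕ 0 = 17.

17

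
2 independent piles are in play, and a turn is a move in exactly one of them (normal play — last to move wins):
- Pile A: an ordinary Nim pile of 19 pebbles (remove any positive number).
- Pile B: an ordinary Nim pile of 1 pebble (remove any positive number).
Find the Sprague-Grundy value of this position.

18

Pile A is a plain Nim pile of size 19, so its Grundy value is 19.
Pile B is a plain Nim pile of size 1, so its Grundy value is 1.
The value of a disjunctive sum is the nim-sum of the parts.
Combined value = 19 XOR 1 = 18.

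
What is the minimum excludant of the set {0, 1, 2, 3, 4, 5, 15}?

The values 0, 1, 2, 3, 4, 5 are all present; 6 is the first non-negative integer missing from the set.

6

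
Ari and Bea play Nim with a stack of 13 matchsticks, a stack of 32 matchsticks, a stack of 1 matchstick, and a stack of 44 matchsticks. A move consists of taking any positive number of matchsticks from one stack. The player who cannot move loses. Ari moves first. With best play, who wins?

Compute the nim-sum pairwise:
13 ⊕ 32 = 45
45 ⊕ 1 = 44
44 ⊕ 44 = 0
The nim-sum is 0, so this is a P-position: the player to move is in a losing position under optimal play; Ari is about to move from it and so loses — Bea wins.

Bea wins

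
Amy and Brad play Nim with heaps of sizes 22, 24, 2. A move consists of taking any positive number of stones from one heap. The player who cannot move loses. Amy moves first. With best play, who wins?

Amy wins

Nim-sum: 22 XOR 24 XOR 2 = 12.
The nim-sum is 12 ≠ 0, so this is an N-position: the player to move can win; Amy has a winning move.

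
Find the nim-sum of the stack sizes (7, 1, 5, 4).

7

Nim-sum: 7 ^ 1 ^ 5 ^ 4 = 7.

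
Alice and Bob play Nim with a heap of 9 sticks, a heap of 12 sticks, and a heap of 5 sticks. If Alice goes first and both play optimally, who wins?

Bitwise XOR of the heap sizes:
  1001  (9)
  1100  (12)
  0101  (5)
  ----
  0000  (0)
The nim-sum is 0, so this is a P-position: the player to move is in a losing position under optimal play; Alice is about to move from it and so loses — Bob wins.

Bob wins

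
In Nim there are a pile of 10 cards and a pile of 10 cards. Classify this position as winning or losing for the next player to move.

Losing position

Nim-sum: 10 ⊕ 10 = 0.
The nim-sum is 0, so this is a P-position: the player to move is in a losing position under optimal play.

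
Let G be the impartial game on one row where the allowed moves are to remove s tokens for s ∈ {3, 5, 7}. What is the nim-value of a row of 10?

Build the Grundy sequence with g(k) = mex{g(k−s) : s ∈ {3, 5, 7}, s ≤ k}:
g(0) = mex{} = 0
g(1) = mex{} = 0
g(2) = mex{} = 0
g(3) = mex{0} = 1
g(4) = mex{0} = 1
g(5) = mex{0} = 1
g(6) = mex{0,1} = 2
g(7) = mex{0,1} = 2
g(8) = mex{0,1} = 2
g(9) = mex{0,1,2} = 3
g(10) = mex{1,2} = 0
So g(10) = 0.

0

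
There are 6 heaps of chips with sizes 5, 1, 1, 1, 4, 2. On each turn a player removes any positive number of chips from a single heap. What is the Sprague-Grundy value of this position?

Nim-sum: 5 XOR 1 XOR 1 XOR 1 XOR 4 XOR 2 = 2.

2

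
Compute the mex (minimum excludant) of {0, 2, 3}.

0 is in the set but 1 is not, so the mex is 1.

1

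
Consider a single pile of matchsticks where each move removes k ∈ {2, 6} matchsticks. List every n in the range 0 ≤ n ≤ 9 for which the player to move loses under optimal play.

0, 1, 4, 5, 8, 9

Compute g(0), g(1), … for moves {2, 6}:
g(0) = mex{} = 0
g(1) = mex{} = 0
g(2) = mex{0} = 1
g(3) = mex{0} = 1
g(4) = mex{1} = 0
g(5) = mex{1} = 0
g(6) = mex{0} = 1
g(7) = mex{0} = 1
g(8) = mex{1} = 0
g(9) = mex{1} = 0
The P-positions (g = 0) in 0..9 are 0, 1, 4, 5, 8, 9.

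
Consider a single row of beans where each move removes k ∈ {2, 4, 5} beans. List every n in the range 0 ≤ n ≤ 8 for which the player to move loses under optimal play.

0, 1, 7, 8

Compute g(0), g(1), … for moves {2, 4, 5}:
g(0) = mex{} = 0
g(1) = mex{} = 0
g(2) = mex{0} = 1
g(3) = mex{0} = 1
g(4) = mex{0,1} = 2
g(5) = mex{0,1} = 2
g(6) = mex{0,1,2} = 3
g(7) = mex{1,2} = 0
g(8) = mex{1,2,3} = 0
The P-positions (g = 0) in 0..8 are 0, 1, 7, 8.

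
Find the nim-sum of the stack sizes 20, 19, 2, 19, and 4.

18

Compute the nim-sum pairwise:
20 XOR 19 = 7
7 XOR 2 = 5
5 XOR 19 = 22
22 XOR 4 = 18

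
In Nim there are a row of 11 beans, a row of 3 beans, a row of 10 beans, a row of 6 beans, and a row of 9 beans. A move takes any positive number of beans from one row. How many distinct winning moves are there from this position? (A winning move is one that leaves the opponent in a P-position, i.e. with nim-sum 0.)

3

Compute the nim-sum pairwise:
11 ^ 3 = 8
8 ^ 10 = 2
2 ^ 6 = 4
4 ^ 9 = 13
The overall nim-sum is X = 13. A row of size p has a winning move iff p XOR X < p (reduce it to p XOR X).
  11: 11 XOR 13 = 6 < 11 — winning move (to 6).
  3: 3 XOR 13 = 14 ≥ 3 — no move.
  10: 10 XOR 13 = 7 < 10 — winning move (to 7).
  6: 6 XOR 13 = 11 ≥ 6 — no move.
  9: 9 XOR 13 = 4 < 9 — winning move (to 4).
That gives 3 winning moves.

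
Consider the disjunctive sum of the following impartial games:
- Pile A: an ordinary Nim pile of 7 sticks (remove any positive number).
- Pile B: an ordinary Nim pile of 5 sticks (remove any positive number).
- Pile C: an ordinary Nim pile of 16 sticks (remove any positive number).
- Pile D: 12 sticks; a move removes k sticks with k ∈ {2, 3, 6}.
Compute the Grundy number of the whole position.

Pile A is a plain Nim pile of size 7, so its Grundy value is 7.
Pile B is a plain Nim pile of size 5, so its Grundy value is 5.
Pile C is a plain Nim pile of size 16, so its Grundy value is 16.
Build the Grundy sequence for pile D with g(k) = mex{g(k−s) : s ∈ {2, 3, 6}, s ≤ k}:
g(0) = mex{} = 0
g(1) = mex{} = 0
g(2) = mex{0} = 1
g(3) = mex{0} = 1
g(4) = mex{0,1} = 2
g(5) = mex{1} = 0
g(6) = mex{0,1,2} = 3
g(7) = mex{0,2} = 1
g(8) = mex{0,1,3} = 2
g(9) = mex{1,3} = 0
g(10) = mex{1,2} = 0
g(11) = mex{0,2} = 1
g(12) = mex{0,3} = 1
So g(12) = 1.
The value of a disjunctive sum is the nim-sum of the parts.
Combined value = 7 ⊕ 5 ⊕ 16 ⊕ 1 = 19.

19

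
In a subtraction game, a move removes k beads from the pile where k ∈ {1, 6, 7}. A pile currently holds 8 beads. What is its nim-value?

2

Build the Grundy sequence with g(k) = mex{g(k−s) : s ∈ {1, 6, 7}, s ≤ k}:
g(0) = mex{} = 0
g(1) = mex{0} = 1
g(2) = mex{1} = 0
g(3) = mex{0} = 1
g(4) = mex{1} = 0
g(5) = mex{0} = 1
g(6) = mex{0,1} = 2
g(7) = mex{0,1,2} = 3
g(8) = mex{0,1,3} = 2
So g(8) = 2.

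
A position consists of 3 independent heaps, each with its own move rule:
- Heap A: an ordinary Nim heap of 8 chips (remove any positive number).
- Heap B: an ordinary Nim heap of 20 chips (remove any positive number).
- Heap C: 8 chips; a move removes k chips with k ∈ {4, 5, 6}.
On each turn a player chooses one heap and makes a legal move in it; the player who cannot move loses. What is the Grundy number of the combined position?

Heap A is a plain Nim heap of size 8, so its Grundy value is 8.
Heap B is a plain Nim heap of size 20, so its Grundy value is 20.
Grundy values for heap C (subtraction set {4, 5, 6}):
k:     0  1  2  3  4  5  6  7  8
g(k):  0  0  0  0  1  1  1  1  2
So g(8) = 2.
The value of a disjunctive sum is the nim-sum of the parts.
Combined value = 8 XOR 20 XOR 2 = 30.

30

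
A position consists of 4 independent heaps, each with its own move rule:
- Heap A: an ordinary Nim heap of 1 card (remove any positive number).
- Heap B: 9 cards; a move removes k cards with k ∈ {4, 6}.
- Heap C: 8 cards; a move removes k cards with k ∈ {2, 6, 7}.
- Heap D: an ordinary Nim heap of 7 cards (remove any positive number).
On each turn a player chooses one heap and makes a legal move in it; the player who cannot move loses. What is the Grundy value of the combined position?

Heap A is a plain Nim heap of size 1, so its Grundy value is 1.
Build the Grundy sequence for heap B with g(k) = mex{g(k−s) : s ∈ {4, 6}, s ≤ k}:
g(0) = mex{} = 0
g(1) = mex{} = 0
g(2) = mex{} = 0
g(3) = mex{} = 0
g(4) = mex{0} = 1
g(5) = mex{0} = 1
g(6) = mex{0} = 1
g(7) = mex{0} = 1
g(8) = mex{0,1} = 2
g(9) = mex{0,1} = 2
So g(9) = 2.
For heap C, compute g(0), g(1), … with moves {2, 6, 7}:
g(0) = mex{} = 0
g(1) = mex{} = 0
g(2) = mex{0} = 1
g(3) = mex{0} = 1
g(4) = mex{1} = 0
g(5) = mex{1} = 0
g(6) = mex{0} = 1
g(7) = mex{0} = 1
g(8) = mex{0,1} = 2
So g(8) = 2.
Heap D is a plain Nim heap of size 7, so its Grundy value is 7.
The value of a disjunctive sum is the nim-sum of the parts.
Combined value = 1 XOR 2 XOR 2 XOR 7 = 6.

6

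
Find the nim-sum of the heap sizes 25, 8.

Nim-sum: 25 ^ 8 = 17.

17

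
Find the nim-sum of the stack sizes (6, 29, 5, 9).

23

Nim-sum: 6 ⊕ 29 ⊕ 5 ⊕ 9 = 23.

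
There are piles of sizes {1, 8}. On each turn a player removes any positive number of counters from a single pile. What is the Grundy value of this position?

9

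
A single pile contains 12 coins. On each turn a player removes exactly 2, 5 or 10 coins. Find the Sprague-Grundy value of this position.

Compute g(0), g(1), … for moves {2, 5, 10}:
k:     0  1  2  3  4  5  6  7  8  9 10 11 12
g(k):  0  0  1  1  0  2  1  0  0  1  1  2  2
So g(12) = 2.

2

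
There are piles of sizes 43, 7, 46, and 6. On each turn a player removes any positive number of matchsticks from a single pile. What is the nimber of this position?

4

Compute the nim-sum pairwise:
43 ⊕ 7 = 44
44 ⊕ 46 = 2
2 ⊕ 6 = 4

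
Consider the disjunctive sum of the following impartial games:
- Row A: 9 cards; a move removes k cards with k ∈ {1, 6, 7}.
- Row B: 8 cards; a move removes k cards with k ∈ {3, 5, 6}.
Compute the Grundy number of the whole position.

Grundy values for row A (subtraction set {1, 6, 7}):
k:     0  1  2  3  4  5  6  7  8  9
g(k):  0  1  0  1  0  1  2  3  2  3
So g(9) = 3.
Build the Grundy sequence for row B with g(k) = mex{g(k−s) : s ∈ {3, 5, 6}, s ≤ k}:
k:     0  1  2  3  4  5  6  7  8
g(k):  0  0  0  1  1  1  2  2  2
So g(8) = 2.
By the Sprague-Grundy theorem, the Grundy value of a sum of independent games is the XOR of the component values.
Combined value = 3 XOR 2 = 1.

1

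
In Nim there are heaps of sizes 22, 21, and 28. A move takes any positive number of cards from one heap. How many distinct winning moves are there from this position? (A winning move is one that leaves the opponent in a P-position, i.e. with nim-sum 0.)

Nim-sum: 22 ^ 21 ^ 28 = 31.
The overall nim-sum is X = 31. A heap of size p has a winning move iff p XOR X < p (reduce it to p XOR X).
  22: 22 XOR 31 = 9 < 22 — winning move (to 9).
  21: 21 XOR 31 = 10 < 21 — winning move (to 10).
  28: 28 XOR 31 = 3 < 28 — winning move (to 3).
That gives 3 winning moves.

3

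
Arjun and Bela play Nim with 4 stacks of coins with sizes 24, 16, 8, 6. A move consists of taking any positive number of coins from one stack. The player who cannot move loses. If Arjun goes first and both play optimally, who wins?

Arjun wins

In binary:
  11000  (24)
  10000  (16)
  01000  (8)
  00110  (6)
  -----
  00110  (6)
The nim-sum is 6 ≠ 0, so this is an N-position: the player to move can win; Arjun has a winning move.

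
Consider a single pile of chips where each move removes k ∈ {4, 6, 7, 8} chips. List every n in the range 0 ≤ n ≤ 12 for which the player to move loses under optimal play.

Grundy values for subtraction set {4, 6, 7, 8}:
g(0) = mex{} = 0
g(1) = mex{} = 0
g(2) = mex{} = 0
g(3) = mex{} = 0
g(4) = mex{0} = 1
g(5) = mex{0} = 1
g(6) = mex{0} = 1
g(7) = mex{0} = 1
g(8) = mex{0,1} = 2
g(9) = mex{0,1} = 2
g(10) = mex{0,1} = 2
g(11) = mex{0,1} = 2
g(12) = mex{1,2} = 0
The P-positions (g = 0) in 0..12 are 0, 1, 2, 3, 12.

0, 1, 2, 3, 12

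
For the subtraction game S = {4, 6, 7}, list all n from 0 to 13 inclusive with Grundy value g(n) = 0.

0, 1, 2, 3, 11, 12, 13

Compute g(0), g(1), … for moves {4, 6, 7}:
g(0) = mex{} = 0
g(1) = mex{} = 0
g(2) = mex{} = 0
g(3) = mex{} = 0
g(4) = mex{0} = 1
g(5) = mex{0} = 1
g(6) = mex{0} = 1
g(7) = mex{0} = 1
g(8) = mex{0,1} = 2
g(9) = mex{0,1} = 2
g(10) = mex{0,1} = 2
g(11) = mex{1} = 0
g(12) = mex{1,2} = 0
g(13) = mex{1,2} = 0
The P-positions (g = 0) in 0..13 are 0, 1, 2, 3, 11, 12, 13.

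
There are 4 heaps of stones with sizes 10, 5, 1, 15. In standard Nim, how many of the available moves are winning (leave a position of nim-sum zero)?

Nim-sum: 10 XOR 5 XOR 1 XOR 15 = 1.
The overall nim-sum is X = 1. A heap of size p has a winning move iff p XOR X < p (reduce it to p XOR X).
  10: 10 XOR 1 = 11 ≥ 10 — no move.
  5: 5 XOR 1 = 4 < 5 — winning move (to 4).
  1: 1 XOR 1 = 0 < 1 — winning move (to 0).
  15: 15 XOR 1 = 14 < 15 — winning move (to 14).
That gives 3 winning moves.

3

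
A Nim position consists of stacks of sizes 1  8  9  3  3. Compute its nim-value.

0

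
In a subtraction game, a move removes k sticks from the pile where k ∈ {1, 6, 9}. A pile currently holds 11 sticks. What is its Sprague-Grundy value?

2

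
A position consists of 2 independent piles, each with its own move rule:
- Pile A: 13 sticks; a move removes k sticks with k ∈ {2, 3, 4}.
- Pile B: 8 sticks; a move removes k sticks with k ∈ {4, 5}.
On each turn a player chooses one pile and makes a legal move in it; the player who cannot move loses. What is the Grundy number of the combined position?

For pile A, compute g(0), g(1), … with moves {2, 3, 4}:
k:     0  1  2  3  4  5  6  7  8  9 10 11 12 13
g(k):  0  0  1  1  2  2  0  0  1  1  2  2  0  0
So g(13) = 0.
Build the Grundy sequence for pile B with g(k) = mex{g(k−s) : s ∈ {4, 5}, s ≤ k}:
g(0) = mex{} = 0
g(1) = mex{} = 0
g(2) = mex{} = 0
g(3) = mex{} = 0
g(4) = mex{0} = 1
g(5) = mex{0} = 1
g(6) = mex{0} = 1
g(7) = mex{0} = 1
g(8) = mex{0,1} = 2
So g(8) = 2.
The value of a disjunctive sum is the nim-sum of the parts.
Combined value = 0 ⊕ 2 = 2.

2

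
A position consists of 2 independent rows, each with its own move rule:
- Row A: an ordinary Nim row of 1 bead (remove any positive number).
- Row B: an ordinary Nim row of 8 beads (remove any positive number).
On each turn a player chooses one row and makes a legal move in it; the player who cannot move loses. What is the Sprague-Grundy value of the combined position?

Row A is a plain Nim row of size 1, so its Grundy value is 1.
Row B is a plain Nim row of size 8, so its Grundy value is 8.
The value of a disjunctive sum is the nim-sum of the parts.
Combined value = 1 XOR 8 = 9.

9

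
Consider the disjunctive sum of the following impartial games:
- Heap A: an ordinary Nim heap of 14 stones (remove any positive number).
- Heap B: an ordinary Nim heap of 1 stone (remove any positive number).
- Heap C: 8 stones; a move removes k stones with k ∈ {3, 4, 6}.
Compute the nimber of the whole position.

13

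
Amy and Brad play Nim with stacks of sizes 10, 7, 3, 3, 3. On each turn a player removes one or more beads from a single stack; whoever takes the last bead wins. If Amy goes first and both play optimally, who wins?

Bitwise XOR of the heap sizes:
  1010  (10)
  0111  (7)
  0011  (3)
  0011  (3)
  0011  (3)
  ----
  1110  (14)
The nim-sum is 14 ≠ 0, so this is an N-position: the player to move can win; Amy has a winning move.

Amy wins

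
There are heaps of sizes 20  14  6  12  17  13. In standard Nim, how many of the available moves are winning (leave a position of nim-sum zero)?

3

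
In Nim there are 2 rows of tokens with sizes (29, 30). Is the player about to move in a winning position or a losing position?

Compute the nim-sum pairwise:
29 XOR 30 = 3
The nim-sum is 3 ≠ 0, so this is an N-position: the player to move can win.

Winning position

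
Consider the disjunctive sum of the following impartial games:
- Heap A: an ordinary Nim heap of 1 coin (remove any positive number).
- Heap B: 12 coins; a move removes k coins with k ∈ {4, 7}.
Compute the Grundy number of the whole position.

1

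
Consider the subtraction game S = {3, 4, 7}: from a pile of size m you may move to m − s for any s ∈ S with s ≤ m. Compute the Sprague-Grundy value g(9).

Compute g(0), g(1), … for moves {3, 4, 7}:
g(0) = mex{} = 0
g(1) = mex{} = 0
g(2) = mex{} = 0
g(3) = mex{0} = 1
g(4) = mex{0} = 1
g(5) = mex{0} = 1
g(6) = mex{0,1} = 2
g(7) = mex{0,1} = 2
g(8) = mex{0,1} = 2
g(9) = mex{0,1,2} = 3
So g(9) = 3.

3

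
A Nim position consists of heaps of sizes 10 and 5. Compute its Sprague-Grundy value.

Compute the nim-sum pairwise:
10 ⊕ 5 = 15

15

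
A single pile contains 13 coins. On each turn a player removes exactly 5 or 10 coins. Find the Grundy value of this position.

2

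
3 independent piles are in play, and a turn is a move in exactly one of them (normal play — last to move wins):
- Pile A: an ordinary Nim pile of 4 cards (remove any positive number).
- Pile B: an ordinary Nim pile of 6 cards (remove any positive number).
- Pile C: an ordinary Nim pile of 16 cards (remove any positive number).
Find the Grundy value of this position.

Pile A is a plain Nim pile of size 4, so its Grundy value is 4.
Pile B is a plain Nim pile of size 6, so its Grundy value is 6.
Pile C is a plain Nim pile of size 16, so its Grundy value is 16.
The value of a disjunctive sum is the nim-sum of the parts.
Combined value = 4 ⊕ 6 ⊕ 16 = 18.

18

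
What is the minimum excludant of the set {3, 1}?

0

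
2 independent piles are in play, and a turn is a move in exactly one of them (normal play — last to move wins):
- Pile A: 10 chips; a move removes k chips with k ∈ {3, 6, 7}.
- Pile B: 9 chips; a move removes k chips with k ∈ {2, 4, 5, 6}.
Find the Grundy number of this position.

Build the Grundy sequence for pile A with g(k) = mex{g(k−s) : s ∈ {3, 6, 7}, s ≤ k}:
g(0) = mex{} = 0
g(1) = mex{} = 0
g(2) = mex{} = 0
g(3) = mex{0} = 1
g(4) = mex{0} = 1
g(5) = mex{0} = 1
g(6) = mex{0,1} = 2
g(7) = mex{0,1} = 2
g(8) = mex{0,1} = 2
g(9) = mex{0,1,2} = 3
g(10) = mex{1,2} = 0
So g(10) = 0.
For pile B, compute g(0), g(1), … with moves {2, 4, 5, 6}:
g(0) = mex{} = 0
g(1) = mex{} = 0
g(2) = mex{0} = 1
g(3) = mex{0} = 1
g(4) = mex{0,1} = 2
g(5) = mex{0,1} = 2
g(6) = mex{0,1,2} = 3
g(7) = mex{0,1,2} = 3
g(8) = mex{1,2,3} = 0
g(9) = mex{1,2,3} = 0
So g(9) = 0.
The value of a disjunctive sum is the nim-sum of the parts.
Combined value = 0 XOR 0 = 0.

0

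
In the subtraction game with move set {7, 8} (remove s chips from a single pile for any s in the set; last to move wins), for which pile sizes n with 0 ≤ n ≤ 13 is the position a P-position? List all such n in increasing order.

0, 1, 2, 3, 4, 5, 6

Grundy values for subtraction set {7, 8}:
g(0) = mex{} = 0
g(1) = mex{} = 0
g(2) = mex{} = 0
g(3) = mex{} = 0
g(4) = mex{} = 0
g(5) = mex{} = 0
g(6) = mex{} = 0
g(7) = mex{0} = 1
g(8) = mex{0} = 1
g(9) = mex{0} = 1
g(10) = mex{0} = 1
g(11) = mex{0} = 1
g(12) = mex{0} = 1
g(13) = mex{0} = 1
The P-positions (g = 0) in 0..13 are 0, 1, 2, 3, 4, 5, 6.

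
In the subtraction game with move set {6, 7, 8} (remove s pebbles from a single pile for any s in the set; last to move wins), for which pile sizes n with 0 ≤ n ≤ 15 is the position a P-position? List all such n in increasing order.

0, 1, 2, 3, 4, 5, 14, 15

Build the Grundy sequence with g(k) = mex{g(k−s) : s ∈ {6, 7, 8}, s ≤ k}:
k:     0  1  2  3  4  5  6  7  8  9 10 11 12 13 14 15
g(k):  0  0  0  0  0  0  1  1  1  1  1  1  2  2  0  0
The P-positions (g = 0) in 0..15 are 0, 1, 2, 3, 4, 5, 14, 15.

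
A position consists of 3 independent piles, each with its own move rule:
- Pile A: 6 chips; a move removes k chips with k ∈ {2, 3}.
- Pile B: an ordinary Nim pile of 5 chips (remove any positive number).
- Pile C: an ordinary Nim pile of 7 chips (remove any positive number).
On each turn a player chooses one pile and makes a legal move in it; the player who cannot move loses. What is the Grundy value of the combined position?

2

Grundy values for pile A (subtraction set {2, 3}):
k:     0  1  2  3  4  5  6
g(k):  0  0  1  1  2  0  0
So g(6) = 0.
Pile B is a plain Nim pile of size 5, so its Grundy value is 5.
Pile C is a plain Nim pile of size 7, so its Grundy value is 7.
The value of a disjunctive sum is the nim-sum of the parts.
Combined value = 0 XOR 5 XOR 7 = 2.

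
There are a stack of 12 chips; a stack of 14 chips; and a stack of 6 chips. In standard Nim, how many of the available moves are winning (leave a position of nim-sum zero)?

3

Nim-sum: 12 XOR 14 XOR 6 = 4.
The overall nim-sum is X = 4. A stack of size p has a winning move iff p XOR X < p (reduce it to p XOR X).
  12: 12 XOR 4 = 8 < 12 — winning move (to 8).
  14: 14 XOR 4 = 10 < 14 — winning move (to 10).
  6: 6 XOR 4 = 2 < 6 — winning move (to 2).
That gives 3 winning moves.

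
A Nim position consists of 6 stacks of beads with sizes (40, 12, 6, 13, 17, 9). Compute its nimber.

55

Bitwise XOR of the heap sizes:
  101000  (40)
  001100  (12)
  000110  (6)
  001101  (13)
  010001  (17)
  001001  (9)
  ------
  110111  (55)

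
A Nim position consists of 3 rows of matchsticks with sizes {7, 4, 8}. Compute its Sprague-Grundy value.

11

In binary:
  0111  (7)
  0100  (4)
  1000  (8)
  ----
  1011  (11)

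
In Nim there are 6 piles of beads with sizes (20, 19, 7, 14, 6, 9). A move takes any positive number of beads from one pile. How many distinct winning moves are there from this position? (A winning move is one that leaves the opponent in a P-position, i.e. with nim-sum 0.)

Bitwise XOR of the heap sizes:
  10100  (20)
  10011  (19)
  00111  (7)
  01110  (14)
  00110  (6)
  01001  (9)
  -----
  00001  (1)
The overall nim-sum is X = 1. A pile of size p has a winning move iff p XOR X < p (reduce it to p XOR X).
  20: 20 XOR 1 = 21 ≥ 20 — no move.
  19: 19 XOR 1 = 18 < 19 — winning move (to 18).
  7: 7 XOR 1 = 6 < 7 — winning move (to 6).
  14: 14 XOR 1 = 15 ≥ 14 — no move.
  6: 6 XOR 1 = 7 ≥ 6 — no move.
  9: 9 XOR 1 = 8 < 9 — winning move (to 8).
That gives 3 winning moves.

3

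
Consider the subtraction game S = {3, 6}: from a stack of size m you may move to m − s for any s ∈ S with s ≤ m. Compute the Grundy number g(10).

0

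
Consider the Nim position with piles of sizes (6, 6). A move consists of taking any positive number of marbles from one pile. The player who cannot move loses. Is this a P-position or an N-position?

P-position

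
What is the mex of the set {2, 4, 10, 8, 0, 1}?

The values 0, 1, 2 are all present; 3 is the first non-negative integer missing from the set.

3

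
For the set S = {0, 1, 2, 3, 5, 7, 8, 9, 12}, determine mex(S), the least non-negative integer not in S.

4

The values 0, 1, 2, 3 are all present; 4 is the first non-negative integer missing from the set.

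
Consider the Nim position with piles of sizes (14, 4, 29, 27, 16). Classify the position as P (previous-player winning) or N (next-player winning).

N-position

Nim-sum: 14 ⊕ 4 ⊕ 29 ⊕ 27 ⊕ 16 = 28.
The nim-sum is 28 ≠ 0, so this is an N-position: the player to move can win.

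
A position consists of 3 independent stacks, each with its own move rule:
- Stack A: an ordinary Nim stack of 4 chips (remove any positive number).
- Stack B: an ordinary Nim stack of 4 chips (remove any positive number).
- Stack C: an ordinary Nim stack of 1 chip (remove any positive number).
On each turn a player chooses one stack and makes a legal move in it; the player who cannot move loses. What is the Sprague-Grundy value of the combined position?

Stack A is a plain Nim stack of size 4, so its Grundy value is 4.
Stack B is a plain Nim stack of size 4, so its Grundy value is 4.
Stack C is a plain Nim stack of size 1, so its Grundy value is 1.
By the Sprague-Grundy theorem, the Grundy value of a sum of independent games is the XOR of the component values.
Combined value = 4 ⊕ 4 ⊕ 1 = 1.

1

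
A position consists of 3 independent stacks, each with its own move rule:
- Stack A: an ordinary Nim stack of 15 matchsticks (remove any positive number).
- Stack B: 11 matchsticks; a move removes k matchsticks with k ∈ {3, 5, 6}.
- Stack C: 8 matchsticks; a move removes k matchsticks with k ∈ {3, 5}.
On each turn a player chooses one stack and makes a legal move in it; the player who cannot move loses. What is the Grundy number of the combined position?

Stack A is a plain Nim stack of size 15, so its Grundy value is 15.
Grundy values for stack B (subtraction set {3, 5, 6}):
k:     0  1  2  3  4  5  6  7  8  9 10 11
g(k):  0  0  0  1  1  1  2  2  2  0  0  0
So g(11) = 0.
Grundy values for stack C (subtraction set {3, 5}):
g(0) = mex{} = 0
g(1) = mex{} = 0
g(2) = mex{} = 0
g(3) = mex{0} = 1
g(4) = mex{0} = 1
g(5) = mex{0} = 1
g(6) = mex{0,1} = 2
g(7) = mex{0,1} = 2
g(8) = mex{1} = 0
So g(8) = 0.
The value of a disjunctive sum is the nim-sum of the parts.
Combined value = 15 ⊕ 0 ⊕ 0 = 15.

15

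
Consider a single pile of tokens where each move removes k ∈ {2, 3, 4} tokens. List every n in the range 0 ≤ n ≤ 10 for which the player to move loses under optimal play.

0, 1, 6, 7

Build the Grundy sequence with g(k) = mex{g(k−s) : s ∈ {2, 3, 4}, s ≤ k}:
k:     0  1  2  3  4  5  6  7  8  9 10
g(k):  0  0  1  1  2  2  0  0  1  1  2
The P-positions (g = 0) in 0..10 are 0, 1, 6, 7.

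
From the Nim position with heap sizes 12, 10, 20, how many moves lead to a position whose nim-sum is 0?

Compute the nim-sum pairwise:
12 ⊕ 10 = 6
6 ⊕ 20 = 18
The overall nim-sum is X = 18. A heap of size p has a winning move iff p XOR X < p (reduce it to p XOR X).
  12: 12 XOR 18 = 30 ≥ 12 — no move.
  10: 10 XOR 18 = 24 ≥ 10 — no move.
  20: 20 XOR 18 = 6 < 20 — winning move (to 6).
That gives 1 winning move.

1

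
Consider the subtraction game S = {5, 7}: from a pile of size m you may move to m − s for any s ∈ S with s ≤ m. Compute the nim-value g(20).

Build the Grundy sequence with g(k) = mex{g(k−s) : s ∈ {5, 7}, s ≤ k}:
k:     0  1  2  3  4  5  6  7  8  9 10 11 12 13 14 15 16 17 18 19 20
g(k):  0  0  0  0  0  1  1  1  1  1  2  2  0  0  0  0  0  1  1  1  1
So g(20) = 1.

1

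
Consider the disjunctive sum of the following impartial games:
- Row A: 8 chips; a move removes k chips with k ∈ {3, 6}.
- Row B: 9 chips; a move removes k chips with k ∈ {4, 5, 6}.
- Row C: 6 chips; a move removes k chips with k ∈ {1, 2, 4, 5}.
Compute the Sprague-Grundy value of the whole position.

0

For row A, compute g(0), g(1), … with moves {3, 6}:
k:     0  1  2  3  4  5  6  7  8
g(k):  0  0  0  1  1  1  2  2  2
So g(8) = 2.
For row B, compute g(0), g(1), … with moves {4, 5, 6}:
g(0) = mex{} = 0
g(1) = mex{} = 0
g(2) = mex{} = 0
g(3) = mex{} = 0
g(4) = mex{0} = 1
g(5) = mex{0} = 1
g(6) = mex{0} = 1
g(7) = mex{0} = 1
g(8) = mex{0,1} = 2
g(9) = mex{0,1} = 2
So g(9) = 2.
For row C, compute g(0), g(1), … with moves {1, 2, 4, 5}:
k:     0  1  2  3  4  5  6
g(k):  0  1  2  0  1  2  0
So g(6) = 0.
By the Sprague-Grundy theorem, the Grundy value of a sum of independent games is the XOR of the component values.
Combined value = 2 XOR 2 XOR 0 = 0.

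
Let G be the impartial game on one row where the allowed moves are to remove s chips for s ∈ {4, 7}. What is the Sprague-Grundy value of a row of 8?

2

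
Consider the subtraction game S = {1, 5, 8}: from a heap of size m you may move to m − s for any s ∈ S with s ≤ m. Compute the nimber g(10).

2

Compute g(0), g(1), … for moves {1, 5, 8}:
k:     0  1  2  3  4  5  6  7  8  9 10
g(k):  0  1  0  1  0  1  0  1  2  3  2
So g(10) = 2.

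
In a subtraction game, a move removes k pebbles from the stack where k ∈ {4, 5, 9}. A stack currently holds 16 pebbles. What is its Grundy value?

0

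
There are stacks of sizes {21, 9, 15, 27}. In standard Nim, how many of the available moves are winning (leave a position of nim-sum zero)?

Bitwise XOR of the heap sizes:
  10101  (21)
  01001  (9)
  01111  (15)
  11011  (27)
  -----
  01000  (8)
The overall nim-sum is X = 8. A stack of size p has a winning move iff p XOR X < p (reduce it to p XOR X).
  21: 21 XOR 8 = 29 ≥ 21 — no move.
  9: 9 XOR 8 = 1 < 9 — winning move (to 1).
  15: 15 XOR 8 = 7 < 15 — winning move (to 7).
  27: 27 XOR 8 = 19 < 27 — winning move (to 19).
That gives 3 winning moves.

3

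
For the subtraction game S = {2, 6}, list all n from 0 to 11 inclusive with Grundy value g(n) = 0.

0, 1, 4, 5, 8, 9

Grundy values for subtraction set {2, 6}:
g(0) = mex{} = 0
g(1) = mex{} = 0
g(2) = mex{0} = 1
g(3) = mex{0} = 1
g(4) = mex{1} = 0
g(5) = mex{1} = 0
g(6) = mex{0} = 1
g(7) = mex{0} = 1
g(8) = mex{1} = 0
g(9) = mex{1} = 0
g(10) = mex{0} = 1
g(11) = mex{0} = 1
The P-positions (g = 0) in 0..11 are 0, 1, 4, 5, 8, 9.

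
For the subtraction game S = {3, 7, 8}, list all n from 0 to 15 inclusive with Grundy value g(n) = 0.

0, 1, 2, 6, 11, 12

Build the Grundy sequence with g(k) = mex{g(k−s) : s ∈ {3, 7, 8}, s ≤ k}:
k:     0  1  2  3  4  5  6  7  8  9 10 11 12 13 14 15
g(k):  0  0  0  1  1  1  0  2  2  1  3  0  0  2  1  1
The P-positions (g = 0) in 0..15 are 0, 1, 2, 6, 11, 12.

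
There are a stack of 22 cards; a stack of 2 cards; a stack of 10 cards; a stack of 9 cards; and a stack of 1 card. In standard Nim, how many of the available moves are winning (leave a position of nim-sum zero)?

1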